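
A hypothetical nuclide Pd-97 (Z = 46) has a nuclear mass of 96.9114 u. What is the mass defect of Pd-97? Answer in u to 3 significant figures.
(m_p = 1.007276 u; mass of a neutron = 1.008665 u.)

0.865 u

Mass of separated nucleons = 46(1.007276) + 51(1.008665) = 46.334696 + 51.441915 = 97.776611 u
The mass defect is 97.776611 − 96.9114 = 0.865211 u.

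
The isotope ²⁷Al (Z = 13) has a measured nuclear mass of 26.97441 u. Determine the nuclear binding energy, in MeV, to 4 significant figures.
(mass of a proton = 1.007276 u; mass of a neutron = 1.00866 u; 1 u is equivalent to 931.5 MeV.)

224.9 MeV

Σm = 13·m_p + 14·m_n = 13.094588 + 14.12124 = 27.215828 u
Mass defect Δm = 27.215828 − 26.97441 = 0.241418 u
Binding energy = Δm·c² = 0.241418 × 931.5 MeV/u = 224.881 MeV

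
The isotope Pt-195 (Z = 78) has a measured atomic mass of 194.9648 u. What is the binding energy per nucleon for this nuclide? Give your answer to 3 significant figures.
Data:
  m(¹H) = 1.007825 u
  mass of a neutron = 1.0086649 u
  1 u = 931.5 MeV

7.93 MeV/nucleon

Total constituent mass: 78 × 1.007825 + 117 × 1.0086649 = 196.6241433 u
Mass defect Δm = 196.6241433 − 194.9648 = 1.6593433 u
E_B = 1.6593433 × 931.5 = 1545.68 MeV
Dividing by A = 195 gives 7.927 MeV per nucleon.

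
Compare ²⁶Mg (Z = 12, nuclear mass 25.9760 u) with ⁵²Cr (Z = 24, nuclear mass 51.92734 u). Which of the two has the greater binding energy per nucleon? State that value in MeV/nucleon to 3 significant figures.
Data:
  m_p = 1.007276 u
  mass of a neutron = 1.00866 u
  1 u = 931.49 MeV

⁵²Cr; 8.77 MeV/nucleon

²⁶Mg: Σm = 12(1.007276) + 14(1.00866) = 26.208552 u; Δm = 0.232552 u; E_B = 216.62 MeV; E_B/A = 8.332 MeV
⁵²Cr: Σm = 24(1.007276) + 28(1.00866) = 52.417104 u; Δm = 0.489764 u; E_B = 456.21 MeV; E_B/A = 8.773 MeV
⁵²Cr has the higher binding energy per nucleon, so it is the more tightly bound nucleus.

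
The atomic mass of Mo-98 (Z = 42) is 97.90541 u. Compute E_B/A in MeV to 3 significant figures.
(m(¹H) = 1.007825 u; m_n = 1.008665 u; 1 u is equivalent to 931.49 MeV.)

8.64 MeV/nucleon

With 42 protons and 56 neutrons (A = 98):
Total constituent mass: 42 × 1.007825 + 56 × 1.008665 = 98.813890 u
Δm = 98.813890 − 97.90541 = 0.908480 u
Converting to energy: 0.908480 u × 931.49 MeV/u = 846.240 MeV
BE/A = 846.240 MeV / 98 = 8.635 MeV/nucleon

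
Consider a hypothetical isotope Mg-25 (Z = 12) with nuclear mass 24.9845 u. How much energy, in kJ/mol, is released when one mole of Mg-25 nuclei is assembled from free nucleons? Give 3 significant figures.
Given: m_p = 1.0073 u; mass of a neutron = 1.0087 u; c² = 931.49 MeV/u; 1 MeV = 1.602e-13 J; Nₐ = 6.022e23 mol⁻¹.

Total constituent mass: 12 × 1.0073 + 13 × 1.0087 = 25.2007 u
Mass defect Δm = 25.2007 − 24.9845 = 0.2162 u
Binding energy = Δm·c² = 0.2162 × 931.49 MeV/u = 201.388 MeV
Per nucleus in joules: 201.388 MeV × 1.602e-13 J/MeV = 3.2262e-11 J
Per mole: 3.2262e-11 J × 6.022e23 mol⁻¹ = 1.9428e+13 J/mol

1.94e+10 kJ/mol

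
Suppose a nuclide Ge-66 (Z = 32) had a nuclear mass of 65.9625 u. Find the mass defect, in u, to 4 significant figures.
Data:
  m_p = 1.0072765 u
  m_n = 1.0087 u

0.5661 u

Σm = 32·m_p + 34·m_n = 32.2328480 + 34.2958 = 66.5286480 u
The mass defect is 66.5286480 − 65.9625 = 0.5661480 u.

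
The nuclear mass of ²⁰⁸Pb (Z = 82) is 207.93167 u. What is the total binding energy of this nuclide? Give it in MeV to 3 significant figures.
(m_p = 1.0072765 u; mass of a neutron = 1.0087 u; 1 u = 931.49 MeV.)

1640 MeV

Mass of separated nucleons = 82(1.0072765) + 126(1.0087) = 82.5966730 + 127.0962 = 209.6928730 u
The mass defect is 209.6928730 − 207.93167 = 1.7612030 u.
Converting to energy: 1.7612030 u × 931.49 MeV/u = 1640.54 MeV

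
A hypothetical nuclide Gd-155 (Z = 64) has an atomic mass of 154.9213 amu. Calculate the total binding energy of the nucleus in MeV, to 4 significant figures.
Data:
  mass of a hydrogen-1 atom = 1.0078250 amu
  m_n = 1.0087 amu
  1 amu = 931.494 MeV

1277 MeV

Σm = 64·m(¹H) + 91·m_n = 64.5008000 + 91.7917 = 156.2925000 amu
Mass defect Δm = 156.2925000 − 154.9213 = 1.3712000 amu
E_B = 1.3712000 × 931.494 = 1277.26 MeV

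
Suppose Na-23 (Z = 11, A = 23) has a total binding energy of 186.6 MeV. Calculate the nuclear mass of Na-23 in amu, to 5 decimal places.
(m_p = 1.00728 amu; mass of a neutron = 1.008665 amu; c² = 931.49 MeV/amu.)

22.98374 amu

Mass defect = 186.6 MeV / (931.49 MeV/amu) = 0.2003242 amu
Constituent mass = 11(1.00728) + 12(1.008665) = 23.184060 amu
Nuclear mass = 23.184060 − 0.2003242 = 22.9837358 amu ≈ 22.98374 amu (to 5 decimal places)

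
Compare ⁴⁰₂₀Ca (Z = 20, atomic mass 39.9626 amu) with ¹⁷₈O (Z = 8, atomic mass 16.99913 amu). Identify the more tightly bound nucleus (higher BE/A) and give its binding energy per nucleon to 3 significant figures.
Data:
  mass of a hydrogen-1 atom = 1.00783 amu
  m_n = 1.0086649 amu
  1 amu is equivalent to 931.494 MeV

⁴⁰₂₀Ca; 8.55 MeV/nucleon

⁴⁰₂₀Ca: Σm = 20(1.00783) + 20(1.0086649) = 40.3298980 amu; Δm = 0.3672980 amu; E_B = 342.136 MeV; E_B/A = 8.553 MeV
¹⁷₈O: Σm = 8(1.00783) + 9(1.0086649) = 17.1406241 amu; Δm = 0.1414941 amu; E_B = 131.80 MeV; E_B/A = 7.753 MeV
⁴⁰₂₀Ca has the higher binding energy per nucleon, so it is the more tightly bound nucleus.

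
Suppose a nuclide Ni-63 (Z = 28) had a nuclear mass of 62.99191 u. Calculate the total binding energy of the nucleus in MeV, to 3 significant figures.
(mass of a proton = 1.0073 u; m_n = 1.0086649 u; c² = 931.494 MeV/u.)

480 MeV

Total constituent mass: 28 × 1.0073 + 35 × 1.0086649 = 63.5076715 u
Mass defect Δm = 63.5076715 − 62.99191 = 0.5157615 u
E_B = 0.5157615 × 931.494 = 480.429 MeV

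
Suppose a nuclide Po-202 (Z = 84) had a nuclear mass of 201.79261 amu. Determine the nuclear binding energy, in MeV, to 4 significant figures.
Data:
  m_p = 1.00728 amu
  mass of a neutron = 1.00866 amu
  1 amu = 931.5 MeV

1715 MeV

Total constituent mass: 84 × 1.00728 + 118 × 1.00866 = 203.63340 amu
Δm = 203.63340 − 201.79261 = 1.84079 amu
E_B = 1.84079 × 931.5 = 1714.70 MeV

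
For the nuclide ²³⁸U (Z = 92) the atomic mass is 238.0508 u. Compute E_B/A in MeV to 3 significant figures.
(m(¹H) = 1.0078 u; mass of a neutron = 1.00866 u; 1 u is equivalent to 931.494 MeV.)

7.56 MeV/nucleon

Total constituent mass: 92 × 1.0078 + 146 × 1.00866 = 239.98196 u
Mass defect Δm = 239.98196 − 238.0508 = 1.93116 u
Binding energy = Δm·c² = 1.93116 × 931.494 MeV/u = 1798.86 MeV
Per nucleon: 1798.86 / 238 = 7.558 MeV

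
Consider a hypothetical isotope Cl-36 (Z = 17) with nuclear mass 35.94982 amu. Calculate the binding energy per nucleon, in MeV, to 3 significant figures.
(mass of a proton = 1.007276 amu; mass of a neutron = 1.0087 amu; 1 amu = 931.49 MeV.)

8.78 MeV/nucleon

With 17 protons and 19 neutrons (A = 36):
Σm = 17·m_p + 19·m_n = 17.123692 + 19.1653 = 36.288992 amu
Mass defect Δm = 36.288992 − 35.94982 = 0.339172 amu
Binding energy = Δm·c² = 0.339172 × 931.49 MeV/amu = 315.935 MeV
BE/A = 315.935 MeV / 36 = 8.776 MeV/nucleon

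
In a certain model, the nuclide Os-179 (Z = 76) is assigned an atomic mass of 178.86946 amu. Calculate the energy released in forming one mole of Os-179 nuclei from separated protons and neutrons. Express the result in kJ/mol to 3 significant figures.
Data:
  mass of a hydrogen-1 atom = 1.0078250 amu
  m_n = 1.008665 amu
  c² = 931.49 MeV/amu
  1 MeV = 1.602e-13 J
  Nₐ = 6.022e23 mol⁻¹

Z = 76, so N = A − Z = 179 − 76 = 103.
Mass of separated nucleons = 76(1.0078250) + 103(1.008665) = 76.5947000 + 103.892495 = 180.4871950 amu
Δm = 180.4871950 − 178.86946 = 1.6177350 amu
Binding energy = Δm·c² = 1.6177350 × 931.49 MeV/amu = 1506.90 MeV
Per nucleus in joules: 1506.90 MeV × 1.602e-13 J/MeV = 2.4141e-10 J
Per mole: 2.4141e-10 J × 6.022e23 mol⁻¹ = 1.4538e+14 J/mol

1.45e+11 kJ/mol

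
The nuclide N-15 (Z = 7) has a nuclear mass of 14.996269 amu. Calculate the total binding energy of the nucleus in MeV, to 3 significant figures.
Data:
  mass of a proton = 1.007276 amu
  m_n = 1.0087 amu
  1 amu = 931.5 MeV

116 MeV

Σm = 7·m_p + 8·m_n = 7.050932 + 8.0696 = 15.120532 amu
Δm = 15.120532 − 14.996269 = 0.124263 amu
E_B = 0.124263 × 931.5 = 115.751 MeV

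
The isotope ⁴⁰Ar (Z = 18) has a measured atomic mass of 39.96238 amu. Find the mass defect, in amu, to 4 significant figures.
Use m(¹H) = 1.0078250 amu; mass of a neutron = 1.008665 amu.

0.3691 amu

The nucleus contains 18 protons and 40 − 18 = 22 neutrons.
Σm = 18·m(¹H) + 22·m_n = 18.1408500 + 22.190630 = 40.3314800 amu
Δm = 40.3314800 − 39.96238 = 0.3691000 amu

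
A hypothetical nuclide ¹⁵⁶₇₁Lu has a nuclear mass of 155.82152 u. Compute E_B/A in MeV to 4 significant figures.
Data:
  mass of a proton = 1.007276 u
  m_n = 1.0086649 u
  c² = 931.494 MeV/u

8.548 MeV/nucleon

The nucleus contains 71 protons and 156 − 71 = 85 neutrons.
Mass of separated nucleons = 71(1.007276) + 85(1.0086649) = 71.516596 + 85.7365165 = 157.2531125 u
Δm = 157.2531125 − 155.82152 = 1.4315925 u
Binding energy = Δm·c² = 1.4315925 × 931.494 MeV/u = 1333.52 MeV
Dividing by A = 156 gives 8.548 MeV per nucleon.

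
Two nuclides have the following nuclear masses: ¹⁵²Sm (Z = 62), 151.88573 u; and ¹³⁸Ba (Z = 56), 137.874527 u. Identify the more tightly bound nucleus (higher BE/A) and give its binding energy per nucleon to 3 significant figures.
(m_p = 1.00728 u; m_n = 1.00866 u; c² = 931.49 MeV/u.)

¹⁵²Sm: Σm = 62(1.00728) + 90(1.00866) = 153.23076 u; Δm = 1.34503 u; E_B = 1252.9 MeV; E_B/A = 8.243 MeV
¹³⁸Ba: Σm = 56(1.00728) + 82(1.00866) = 139.11780 u; Δm = 1.243273 u; E_B = 1158.1 MeV; E_B/A = 8.392 MeV
¹³⁸Ba has the higher binding energy per nucleon, so it is the more tightly bound nucleus.

¹³⁸Ba; 8.39 MeV/nucleon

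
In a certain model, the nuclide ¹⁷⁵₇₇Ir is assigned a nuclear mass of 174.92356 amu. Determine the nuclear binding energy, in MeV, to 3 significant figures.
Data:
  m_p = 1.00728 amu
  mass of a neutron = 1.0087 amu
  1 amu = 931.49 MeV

1390 MeV

The nucleus contains 77 protons and 175 − 77 = 98 neutrons.
Mass of separated nucleons = 77(1.00728) + 98(1.0087) = 77.56056 + 98.8526 = 176.41316 amu
The mass defect is 176.41316 − 174.92356 = 1.48960 amu.
E_B = 1.48960 × 931.49 = 1387.55 MeV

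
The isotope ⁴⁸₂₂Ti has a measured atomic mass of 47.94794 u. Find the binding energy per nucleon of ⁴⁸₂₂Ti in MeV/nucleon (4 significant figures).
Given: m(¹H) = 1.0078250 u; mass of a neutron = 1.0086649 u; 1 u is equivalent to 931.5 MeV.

The nucleus contains 22 protons and 48 − 22 = 26 neutrons.
Σm = 22·m(¹H) + 26·m_n = 22.1721500 + 26.2252874 = 48.3974374 u
Mass defect Δm = 48.3974374 − 47.94794 = 0.4494974 u
Converting to energy: 0.4494974 u × 931.5 MeV/u = 418.707 MeV
Per nucleon: 418.707 / 48 = 8.723 MeV

8.723 MeV/nucleon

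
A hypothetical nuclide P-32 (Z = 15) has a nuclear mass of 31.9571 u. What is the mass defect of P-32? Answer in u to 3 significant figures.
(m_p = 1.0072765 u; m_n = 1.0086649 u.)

0.299 u

Mass of separated nucleons = 15(1.0072765) + 17(1.0086649) = 15.1091475 + 17.1473033 = 32.2564508 u
The mass defect is 32.2564508 − 31.9571 = 0.2993508 u.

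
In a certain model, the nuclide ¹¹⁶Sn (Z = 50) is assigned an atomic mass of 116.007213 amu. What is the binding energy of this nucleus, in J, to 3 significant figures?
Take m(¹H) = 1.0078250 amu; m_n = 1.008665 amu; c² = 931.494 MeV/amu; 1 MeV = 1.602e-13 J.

Z = 50, so N = A − Z = 116 − 50 = 66.
Total constituent mass: 50 × 1.0078250 + 66 × 1.008665 = 116.9631400 amu
Δm = 116.9631400 − 116.007213 = 0.9559270 amu
Binding energy = Δm·c² = 0.9559270 × 931.494 MeV/amu = 890.440 MeV
In joules: 890.440 MeV × 1.602e-13 J/MeV = 1.4265e-10 J

1.43e-10 J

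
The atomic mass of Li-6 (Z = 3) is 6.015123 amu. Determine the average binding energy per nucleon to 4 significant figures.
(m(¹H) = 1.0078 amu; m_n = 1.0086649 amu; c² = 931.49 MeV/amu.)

Mass of separated nucleons = 3(1.0078) + 3(1.0086649) = 3.0234 + 3.0259947 = 6.0493947 amu
Mass defect Δm = 6.0493947 − 6.015123 = 0.0342717 amu
Binding energy = Δm·c² = 0.0342717 × 931.49 MeV/amu = 31.9237 MeV
Dividing by A = 6 gives 5.321 MeV per nucleon.

5.321 MeV/nucleon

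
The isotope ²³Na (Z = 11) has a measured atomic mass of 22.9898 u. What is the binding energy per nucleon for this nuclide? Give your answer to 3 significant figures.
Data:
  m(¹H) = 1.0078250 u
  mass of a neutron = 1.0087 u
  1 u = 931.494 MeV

8.13 MeV/nucleon

Z = 11, so N = A − Z = 23 − 11 = 12.
Total constituent mass: 11 × 1.0078250 + 12 × 1.0087 = 23.1904750 u
Mass defect Δm = 23.1904750 − 22.9898 = 0.2006750 u
Converting to energy: 0.2006750 u × 931.494 MeV/u = 186.928 MeV
BE/A = 186.928 MeV / 23 = 8.127 MeV/nucleon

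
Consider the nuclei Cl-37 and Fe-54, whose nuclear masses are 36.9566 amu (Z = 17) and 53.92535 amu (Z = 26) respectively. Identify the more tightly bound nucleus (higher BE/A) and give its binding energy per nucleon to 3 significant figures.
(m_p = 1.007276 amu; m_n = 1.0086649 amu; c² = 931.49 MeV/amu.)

Fe-54; 8.74 MeV/nucleon

Cl-37: Σm = 17(1.007276) + 20(1.0086649) = 37.2969900 amu; Δm = 0.3403900 amu; E_B = 317.07 MeV; E_B/A = 8.569 MeV
Fe-54: Σm = 26(1.007276) + 28(1.0086649) = 54.4317932 amu; Δm = 0.5064432 amu; E_B = 471.75 MeV; E_B/A = 8.736 MeV
Fe-54 has the higher binding energy per nucleon, so it is the more tightly bound nucleus.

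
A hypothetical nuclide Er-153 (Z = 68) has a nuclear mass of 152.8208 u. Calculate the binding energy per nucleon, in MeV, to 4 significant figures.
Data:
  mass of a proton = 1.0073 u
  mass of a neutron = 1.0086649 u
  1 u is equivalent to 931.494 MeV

8.597 MeV/nucleon

Mass of separated nucleons = 68(1.0073) + 85(1.0086649) = 68.4964 + 85.7365165 = 154.2329165 u
Mass defect Δm = 154.2329165 − 152.8208 = 1.4121165 u
Binding energy = Δm·c² = 1.4121165 × 931.494 MeV/u = 1315.38 MeV
Per nucleon: 1315.38 / 153 = 8.597 MeV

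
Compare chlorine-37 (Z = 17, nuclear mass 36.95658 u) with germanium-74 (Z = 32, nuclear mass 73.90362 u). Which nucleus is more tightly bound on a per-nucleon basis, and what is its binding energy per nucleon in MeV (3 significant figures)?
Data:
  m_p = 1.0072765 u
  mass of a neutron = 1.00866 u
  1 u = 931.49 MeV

chlorine-37: Σm = 17(1.0072765) + 20(1.00866) = 37.2969005 u; Δm = 0.3403205 u; E_B = 317.01 MeV; E_B/A = 8.568 MeV
germanium-74: Σm = 32(1.0072765) + 42(1.00866) = 74.5965680 u; Δm = 0.6929480 u; E_B = 645.47 MeV; E_B/A = 8.723 MeV
germanium-74 has the higher binding energy per nucleon, so it is the more tightly bound nucleus.

germanium-74; 8.72 MeV/nucleon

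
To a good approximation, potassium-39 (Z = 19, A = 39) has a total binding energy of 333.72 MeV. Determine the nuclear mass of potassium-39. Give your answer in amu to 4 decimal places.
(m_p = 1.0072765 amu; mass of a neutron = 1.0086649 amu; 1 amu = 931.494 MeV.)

Mass defect = 333.72 MeV / (931.494 MeV/amu) = 0.358263 amu
Constituent mass = 19(1.0072765) + 20(1.0086649) = 39.3115515 amu
Nuclear mass = 39.3115515 − 0.358263 = 38.9532885 amu ≈ 38.9533 amu (to 4 decimal places)

38.9533 amu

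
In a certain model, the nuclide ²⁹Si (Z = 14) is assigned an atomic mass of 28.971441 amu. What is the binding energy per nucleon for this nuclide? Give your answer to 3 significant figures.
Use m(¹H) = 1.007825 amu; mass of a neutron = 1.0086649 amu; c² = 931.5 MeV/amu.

The nucleus contains 14 protons and 29 − 14 = 15 neutrons.
Total constituent mass: 14 × 1.007825 + 15 × 1.0086649 = 29.2395235 amu
Mass defect Δm = 29.2395235 − 28.971441 = 0.2680825 amu
Converting to energy: 0.2680825 amu × 931.5 MeV/amu = 249.719 MeV
Per nucleon: 249.719 / 29 = 8.611 MeV

8.61 MeV/nucleon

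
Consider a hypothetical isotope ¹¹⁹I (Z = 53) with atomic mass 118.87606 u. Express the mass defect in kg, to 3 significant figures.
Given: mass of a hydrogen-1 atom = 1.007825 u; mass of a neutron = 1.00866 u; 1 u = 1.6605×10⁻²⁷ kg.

1.84e-27 kg

Σm = 53·m(¹H) + 66·m_n = 53.414725 + 66.57156 = 119.986285 u
Δm = 119.986285 − 118.87606 = 1.110225 u
In SI units: 1.110225 u × 1.6605×10⁻²⁷ kg/u = 1.8435e-27 kg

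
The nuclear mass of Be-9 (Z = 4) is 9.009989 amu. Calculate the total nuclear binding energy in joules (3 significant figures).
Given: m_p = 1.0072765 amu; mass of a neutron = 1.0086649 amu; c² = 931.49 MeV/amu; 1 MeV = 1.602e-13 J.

With 4 protons and 5 neutrons (A = 9):
Total constituent mass: 4 × 1.0072765 + 5 × 1.0086649 = 9.0724305 amu
Δm = 9.0724305 − 9.009989 = 0.0624415 amu
E_B = 0.0624415 × 931.49 = 58.1636 MeV
In joules: 58.1636 MeV × 1.602e-13 J/MeV = 9.3178e-12 J

9.32e-12 J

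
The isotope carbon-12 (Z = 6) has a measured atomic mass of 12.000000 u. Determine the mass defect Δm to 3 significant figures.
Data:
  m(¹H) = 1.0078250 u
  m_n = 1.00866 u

Total constituent mass: 6 × 1.0078250 + 6 × 1.00866 = 12.0989100 u
Mass defect Δm = 12.0989100 − 12.000000 = 0.0989100 u

0.0989 u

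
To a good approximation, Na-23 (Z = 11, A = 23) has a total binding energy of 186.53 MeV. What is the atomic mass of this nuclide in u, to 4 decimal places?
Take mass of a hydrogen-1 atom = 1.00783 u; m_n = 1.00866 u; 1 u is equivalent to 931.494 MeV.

22.9898 u

Mass defect = 186.53 MeV / (931.494 MeV/u) = 0.200248 u
Constituent mass = 11(1.00783) + 12(1.00866) = 23.19005 u
Atomic mass = 23.19005 − 0.200248 = 22.989802 u ≈ 22.9898 u (to 4 decimal places)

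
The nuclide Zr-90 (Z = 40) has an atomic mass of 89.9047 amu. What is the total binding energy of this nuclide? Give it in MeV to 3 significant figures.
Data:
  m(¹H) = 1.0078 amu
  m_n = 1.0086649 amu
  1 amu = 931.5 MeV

Σm = 40·m(¹H) + 50·m_n = 40.3120 + 50.4332450 = 90.7452450 amu
Δm = 90.7452450 − 89.9047 = 0.8405450 amu
E_B = 0.8405450 × 931.5 = 782.968 MeV

783 MeV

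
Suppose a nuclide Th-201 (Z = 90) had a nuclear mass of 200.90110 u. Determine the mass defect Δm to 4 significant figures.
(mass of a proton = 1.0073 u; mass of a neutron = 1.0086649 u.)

1.718 u

The nucleus contains 90 protons and 201 − 90 = 111 neutrons.
Σm = 90·m_p + 111·m_n = 90.6570 + 111.9618039 = 202.6188039 u
Mass defect Δm = 202.6188039 − 200.90110 = 1.7177039 u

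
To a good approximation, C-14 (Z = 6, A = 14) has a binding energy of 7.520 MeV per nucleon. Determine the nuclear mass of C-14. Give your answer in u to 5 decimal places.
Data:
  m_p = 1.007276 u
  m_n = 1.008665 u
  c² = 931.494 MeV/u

13.99995 u

Total binding energy = 14 × 7.520 = 105.280 MeV
Mass defect = 105.280 MeV / (931.494 MeV/u) = 0.1130227 u
Constituent mass = 6(1.007276) + 8(1.008665) = 14.112976 u
Nuclear mass = 14.112976 − 0.1130227 = 13.9999533 u ≈ 13.99995 u (to 5 decimal places)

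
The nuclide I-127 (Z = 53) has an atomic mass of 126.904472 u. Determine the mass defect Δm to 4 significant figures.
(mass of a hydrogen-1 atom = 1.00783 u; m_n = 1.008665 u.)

The nucleus contains 53 protons and 127 − 53 = 74 neutrons.
Σm = 53·m(¹H) + 74·m_n = 53.41499 + 74.641210 = 128.056200 u
Mass defect Δm = 128.056200 − 126.904472 = 1.151728 u

1.152 u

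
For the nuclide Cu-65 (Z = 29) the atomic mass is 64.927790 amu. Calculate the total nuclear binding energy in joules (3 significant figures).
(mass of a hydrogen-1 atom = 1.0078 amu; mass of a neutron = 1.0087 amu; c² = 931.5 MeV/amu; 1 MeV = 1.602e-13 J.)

The nucleus contains 29 protons and 65 − 29 = 36 neutrons.
Total constituent mass: 29 × 1.0078 + 36 × 1.0087 = 65.5394 amu
Mass defect Δm = 65.5394 − 64.927790 = 0.611610 amu
Converting to energy: 0.611610 amu × 931.5 MeV/amu = 569.715 MeV
In joules: 569.715 MeV × 1.602e-13 J/MeV = 9.1268e-11 J

9.13e-11 J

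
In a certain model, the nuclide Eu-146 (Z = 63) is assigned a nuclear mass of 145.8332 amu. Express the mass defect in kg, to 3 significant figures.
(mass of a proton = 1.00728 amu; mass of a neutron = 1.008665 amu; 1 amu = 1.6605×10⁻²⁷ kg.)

Mass of separated nucleons = 63(1.00728) + 83(1.008665) = 63.45864 + 83.719195 = 147.177835 amu
Mass defect Δm = 147.177835 − 145.8332 = 1.344635 amu
In SI units: 1.344635 amu × 1.6605×10⁻²⁷ kg/amu = 2.2328e-27 kg

2.23e-27 kg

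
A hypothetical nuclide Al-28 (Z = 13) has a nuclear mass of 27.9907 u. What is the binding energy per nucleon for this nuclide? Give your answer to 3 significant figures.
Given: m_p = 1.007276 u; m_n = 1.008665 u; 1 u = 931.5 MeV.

7.78 MeV/nucleon

Total constituent mass: 13 × 1.007276 + 15 × 1.008665 = 28.224563 u
Mass defect Δm = 28.224563 − 27.9907 = 0.233863 u
E_B = 0.233863 × 931.5 = 217.843 MeV
Dividing by A = 28 gives 7.780 MeV per nucleon.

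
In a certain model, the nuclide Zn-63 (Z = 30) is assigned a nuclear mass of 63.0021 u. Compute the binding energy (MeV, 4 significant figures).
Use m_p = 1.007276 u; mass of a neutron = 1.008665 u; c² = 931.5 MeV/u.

With 30 protons and 33 neutrons (A = 63):
Total constituent mass: 30 × 1.007276 + 33 × 1.008665 = 63.504225 u
Δm = 63.504225 − 63.0021 = 0.502125 u
E_B = 0.502125 × 931.5 = 467.729 MeV

467.7 MeV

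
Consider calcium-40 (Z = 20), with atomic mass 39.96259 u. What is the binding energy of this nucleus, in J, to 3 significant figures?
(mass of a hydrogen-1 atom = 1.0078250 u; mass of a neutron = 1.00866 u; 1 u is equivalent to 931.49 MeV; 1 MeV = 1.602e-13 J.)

Σm = 20·m(¹H) + 20·m_n = 20.1565000 + 20.17320 = 40.3297000 u
Mass defect Δm = 40.3297000 − 39.96259 = 0.3671100 u
E_B = 0.3671100 × 931.49 = 341.959 MeV
In joules: 341.959 MeV × 1.602e-13 J/MeV = 5.4782e-11 J

5.48e-11 J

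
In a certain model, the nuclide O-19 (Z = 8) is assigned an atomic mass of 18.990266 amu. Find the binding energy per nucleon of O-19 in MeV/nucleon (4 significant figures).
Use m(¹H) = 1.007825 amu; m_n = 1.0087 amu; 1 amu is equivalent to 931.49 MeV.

Σm = 8·m(¹H) + 11·m_n = 8.062600 + 11.0957 = 19.158300 amu
The mass defect is 19.158300 − 18.990266 = 0.168034 amu.
Converting to energy: 0.168034 amu × 931.49 MeV/amu = 156.522 MeV
Dividing by A = 19 gives 8.238 MeV per nucleon.

8.238 MeV/nucleon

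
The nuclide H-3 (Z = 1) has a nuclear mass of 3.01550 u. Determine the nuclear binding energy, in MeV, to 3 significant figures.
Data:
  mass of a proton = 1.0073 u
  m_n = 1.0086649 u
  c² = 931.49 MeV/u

8.50 MeV

Σm = 1·m_p + 2·m_n = 1.0073 + 2.0173298 = 3.0246298 u
The mass defect is 3.0246298 − 3.01550 = 0.0091298 u.
Converting to energy: 0.0091298 u × 931.49 MeV/u = 8.50432 MeV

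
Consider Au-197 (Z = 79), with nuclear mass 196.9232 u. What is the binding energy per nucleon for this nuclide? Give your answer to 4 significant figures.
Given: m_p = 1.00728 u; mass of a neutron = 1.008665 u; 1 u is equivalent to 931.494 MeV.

Z = 79, so N = A − Z = 197 − 79 = 118.
Σm = 79·m_p + 118·m_n = 79.57512 + 119.022470 = 198.597590 u
Mass defect Δm = 198.597590 − 196.9232 = 1.674390 u
Converting to energy: 1.674390 u × 931.494 MeV/u = 1559.68 MeV
Dividing by A = 197 gives 7.917 MeV per nucleon.

7.917 MeV/nucleon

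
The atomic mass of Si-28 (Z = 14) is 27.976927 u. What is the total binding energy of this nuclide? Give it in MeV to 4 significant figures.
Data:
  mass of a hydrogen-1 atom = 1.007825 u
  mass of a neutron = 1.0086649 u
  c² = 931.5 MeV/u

Σm = 14·m(¹H) + 14·m_n = 14.109550 + 14.1213086 = 28.2308586 u
Δm = 28.2308586 − 27.976927 = 0.2539316 u
E_B = 0.2539316 × 931.5 = 236.537 MeV

236.5 MeV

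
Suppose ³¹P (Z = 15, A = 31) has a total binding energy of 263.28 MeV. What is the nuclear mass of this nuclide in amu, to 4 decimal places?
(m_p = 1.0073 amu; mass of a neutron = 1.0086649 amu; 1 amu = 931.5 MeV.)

30.9655 amu

Mass defect = 263.28 MeV / (931.5 MeV/amu) = 0.282641 amu
Constituent mass = 15(1.0073) + 16(1.0086649) = 31.2481384 amu
Nuclear mass = 31.2481384 − 0.282641 = 30.9654974 amu ≈ 30.9655 amu (to 4 decimal places)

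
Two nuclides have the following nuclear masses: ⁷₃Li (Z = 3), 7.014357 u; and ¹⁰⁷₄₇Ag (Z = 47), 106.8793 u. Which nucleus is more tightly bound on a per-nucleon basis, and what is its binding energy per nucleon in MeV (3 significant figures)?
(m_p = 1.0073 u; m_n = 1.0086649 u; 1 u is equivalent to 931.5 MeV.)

¹⁰⁷₄₇Ag; 8.56 MeV/nucleon

⁷₃Li: Σm = 3(1.0073) + 4(1.0086649) = 7.0565596 u; Δm = 0.0422026 u; E_B = 39.312 MeV; E_B/A = 5.616 MeV
¹⁰⁷₄₇Ag: Σm = 47(1.0073) + 60(1.0086649) = 107.8629940 u; Δm = 0.9836940 u; E_B = 916.31 MeV; E_B/A = 8.564 MeV
¹⁰⁷₄₇Ag has the higher binding energy per nucleon, so it is the more tightly bound nucleus.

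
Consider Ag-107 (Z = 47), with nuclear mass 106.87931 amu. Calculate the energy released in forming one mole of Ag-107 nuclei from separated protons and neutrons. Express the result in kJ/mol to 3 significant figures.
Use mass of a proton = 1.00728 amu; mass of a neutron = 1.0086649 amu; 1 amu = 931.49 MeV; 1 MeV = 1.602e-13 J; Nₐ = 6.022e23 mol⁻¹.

Total constituent mass: 47 × 1.00728 + 60 × 1.0086649 = 107.8620540 amu
The mass defect is 107.8620540 − 106.87931 = 0.9827440 amu.
Binding energy = Δm·c² = 0.9827440 × 931.49 MeV/amu = 915.416 MeV
Per nucleus in joules: 915.416 MeV × 1.602e-13 J/MeV = 1.4665e-10 J
Per mole: 1.4665e-10 J × 6.022e23 mol⁻¹ = 8.8313e+13 J/mol

8.83e+10 kJ/mol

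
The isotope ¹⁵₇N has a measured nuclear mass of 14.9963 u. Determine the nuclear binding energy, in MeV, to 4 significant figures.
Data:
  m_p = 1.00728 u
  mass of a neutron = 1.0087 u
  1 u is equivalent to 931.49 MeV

With 7 protons and 8 neutrons (A = 15):
Σm = 7·m_p + 8·m_n = 7.05096 + 8.0696 = 15.12056 u
Mass defect Δm = 15.12056 − 14.9963 = 0.12426 u
E_B = 0.12426 × 931.49 = 115.747 MeV

115.7 MeV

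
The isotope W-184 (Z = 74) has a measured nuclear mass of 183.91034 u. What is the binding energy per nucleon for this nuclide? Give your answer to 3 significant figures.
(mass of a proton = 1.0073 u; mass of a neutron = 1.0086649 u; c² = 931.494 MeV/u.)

Total constituent mass: 74 × 1.0073 + 110 × 1.0086649 = 185.4933390 u
Δm = 185.4933390 − 183.91034 = 1.5829990 u
E_B = 1.5829990 × 931.494 = 1474.55 MeV
BE/A = 1474.55 MeV / 184 = 8.014 MeV/nucleon

8.01 MeV/nucleon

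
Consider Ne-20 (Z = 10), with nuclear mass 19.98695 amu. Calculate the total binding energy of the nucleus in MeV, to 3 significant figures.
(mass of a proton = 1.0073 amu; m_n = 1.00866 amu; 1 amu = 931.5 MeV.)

The nucleus contains 10 protons and 20 − 10 = 10 neutrons.
Total constituent mass: 10 × 1.0073 + 10 × 1.00866 = 20.15960 amu
The mass defect is 20.15960 − 19.98695 = 0.17265 amu.
Converting to energy: 0.17265 amu × 931.5 MeV/amu = 160.823 MeV

161 MeV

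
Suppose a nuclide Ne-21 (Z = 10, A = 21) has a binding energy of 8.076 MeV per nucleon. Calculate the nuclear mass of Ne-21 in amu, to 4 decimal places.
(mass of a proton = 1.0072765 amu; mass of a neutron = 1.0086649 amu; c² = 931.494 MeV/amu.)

Total binding energy = 21 × 8.076 = 169.596 MeV
Mass defect = 169.596 MeV / (931.494 MeV/amu) = 0.182069 amu
Constituent mass = 10(1.0072765) + 11(1.0086649) = 21.1680789 amu
Nuclear mass = 21.1680789 − 0.182069 = 20.9860099 amu ≈ 20.9860 amu (to 4 decimal places)

20.9860 amu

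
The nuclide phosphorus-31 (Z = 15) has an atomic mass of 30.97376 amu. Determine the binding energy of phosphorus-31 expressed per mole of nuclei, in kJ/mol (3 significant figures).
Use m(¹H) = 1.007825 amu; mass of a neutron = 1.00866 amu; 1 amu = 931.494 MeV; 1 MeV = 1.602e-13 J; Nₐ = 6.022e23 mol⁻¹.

Mass of separated nucleons = 15(1.007825) + 16(1.00866) = 15.117375 + 16.13856 = 31.255935 amu
Δm = 31.255935 − 30.97376 = 0.282175 amu
Binding energy = Δm·c² = 0.282175 × 931.494 MeV/amu = 262.844 MeV
Per nucleus in joules: 262.844 MeV × 1.602e-13 J/MeV = 4.2108e-11 J
Per mole: 4.2108e-11 J × 6.022e23 mol⁻¹ = 2.5357e+13 J/mol

2.54e+10 kJ/mol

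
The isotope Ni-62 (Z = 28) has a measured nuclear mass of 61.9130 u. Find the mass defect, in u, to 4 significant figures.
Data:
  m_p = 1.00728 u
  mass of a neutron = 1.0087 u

Total constituent mass: 28 × 1.00728 + 34 × 1.0087 = 62.49964 u
Δm = 62.49964 − 61.9130 = 0.58664 u

0.5866 u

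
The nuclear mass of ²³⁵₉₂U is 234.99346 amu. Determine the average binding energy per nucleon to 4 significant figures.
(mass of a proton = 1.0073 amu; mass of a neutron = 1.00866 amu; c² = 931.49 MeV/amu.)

With 92 protons and 143 neutrons (A = 235):
Mass of separated nucleons = 92(1.0073) + 143(1.00866) = 92.6716 + 144.23838 = 236.90998 amu
The mass defect is 236.90998 − 234.99346 = 1.91652 amu.
Binding energy = Δm·c² = 1.91652 × 931.49 MeV/amu = 1785.22 MeV
Per nucleon: 1785.22 / 235 = 7.597 MeV

7.597 MeV/nucleon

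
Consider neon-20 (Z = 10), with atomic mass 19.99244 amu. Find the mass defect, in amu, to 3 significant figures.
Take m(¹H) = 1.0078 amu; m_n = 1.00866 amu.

0.172 amu

With 10 protons and 10 neutrons (A = 20):
Total constituent mass: 10 × 1.0078 + 10 × 1.00866 = 20.16460 amu
The mass defect is 20.16460 − 19.99244 = 0.17216 amu.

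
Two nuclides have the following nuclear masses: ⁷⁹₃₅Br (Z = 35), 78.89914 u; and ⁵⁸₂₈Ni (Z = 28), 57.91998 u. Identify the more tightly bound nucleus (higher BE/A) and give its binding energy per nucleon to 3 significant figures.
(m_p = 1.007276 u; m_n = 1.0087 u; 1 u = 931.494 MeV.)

⁵⁸₂₈Ni; 8.75 MeV/nucleon

⁷⁹₃₅Br: Σm = 35(1.007276) + 44(1.0087) = 79.637460 u; Δm = 0.738320 u; E_B = 687.74 MeV; E_B/A = 8.706 MeV
⁵⁸₂₈Ni: Σm = 28(1.007276) + 30(1.0087) = 58.464728 u; Δm = 0.544748 u; E_B = 507.43 MeV; E_B/A = 8.749 MeV
⁵⁸₂₈Ni has the higher binding energy per nucleon, so it is the more tightly bound nucleus.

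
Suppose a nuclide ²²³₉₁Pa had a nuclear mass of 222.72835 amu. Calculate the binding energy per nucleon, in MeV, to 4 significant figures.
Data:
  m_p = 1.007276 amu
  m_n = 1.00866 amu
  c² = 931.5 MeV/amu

8.675 MeV/nucleon

The nucleus contains 91 protons and 223 − 91 = 132 neutrons.
Total constituent mass: 91 × 1.007276 + 132 × 1.00866 = 224.805236 amu
Δm = 224.805236 − 222.72835 = 2.076886 amu
Converting to energy: 2.076886 amu × 931.5 MeV/amu = 1934.62 MeV
BE/A = 1934.62 MeV / 223 = 8.675 MeV/nucleon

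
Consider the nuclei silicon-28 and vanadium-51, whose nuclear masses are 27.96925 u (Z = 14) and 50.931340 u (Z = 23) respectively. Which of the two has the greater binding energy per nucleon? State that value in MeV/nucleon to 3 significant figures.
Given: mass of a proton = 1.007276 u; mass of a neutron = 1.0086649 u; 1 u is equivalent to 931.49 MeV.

silicon-28: Σm = 14(1.007276) + 14(1.0086649) = 28.2231726 u; Δm = 0.2539226 u; E_B = 236.526 MeV; E_B/A = 8.447 MeV
vanadium-51: Σm = 23(1.007276) + 28(1.0086649) = 51.4099652 u; Δm = 0.4786252 u; E_B = 445.83 MeV; E_B/A = 8.742 MeV
vanadium-51 has the higher binding energy per nucleon, so it is the more tightly bound nucleus.

vanadium-51; 8.74 MeV/nucleon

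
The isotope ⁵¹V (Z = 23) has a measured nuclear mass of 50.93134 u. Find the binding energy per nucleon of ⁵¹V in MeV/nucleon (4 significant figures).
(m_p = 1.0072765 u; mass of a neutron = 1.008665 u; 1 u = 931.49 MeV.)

Total constituent mass: 23 × 1.0072765 + 28 × 1.008665 = 51.4099795 u
The mass defect is 51.4099795 − 50.93134 = 0.4786395 u.
Binding energy = Δm·c² = 0.4786395 × 931.49 MeV/u = 445.848 MeV
BE/A = 445.848 MeV / 51 = 8.742 MeV/nucleon

8.742 MeV/nucleon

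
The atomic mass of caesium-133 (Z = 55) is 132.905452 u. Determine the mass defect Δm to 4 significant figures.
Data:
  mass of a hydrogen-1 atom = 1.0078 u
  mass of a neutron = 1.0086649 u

1.199 u

The nucleus contains 55 protons and 133 − 55 = 78 neutrons.
Σm = 55·m(¹H) + 78·m_n = 55.4290 + 78.6758622 = 134.1048622 u
Δm = 134.1048622 − 132.905452 = 1.1994102 u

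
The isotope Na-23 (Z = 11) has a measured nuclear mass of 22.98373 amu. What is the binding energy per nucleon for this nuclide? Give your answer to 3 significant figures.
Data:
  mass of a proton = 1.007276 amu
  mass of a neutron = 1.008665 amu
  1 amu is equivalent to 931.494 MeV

8.11 MeV/nucleon

Σm = 11·m_p + 12·m_n = 11.080036 + 12.103980 = 23.184016 amu
Mass defect Δm = 23.184016 − 22.98373 = 0.200286 amu
E_B = 0.200286 × 931.494 = 186.565 MeV
Per nucleon: 186.565 / 23 = 8.112 MeV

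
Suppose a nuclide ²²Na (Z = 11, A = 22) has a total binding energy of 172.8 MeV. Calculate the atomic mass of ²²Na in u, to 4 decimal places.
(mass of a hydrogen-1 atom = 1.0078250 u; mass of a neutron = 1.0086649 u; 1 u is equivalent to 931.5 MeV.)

Mass defect = 172.8 MeV / (931.5 MeV/u) = 0.185507 u
Constituent mass = 11(1.0078250) + 11(1.0086649) = 22.1813889 u
Atomic mass = 22.1813889 − 0.185507 = 21.9958819 u ≈ 21.9959 u (to 4 decimal places)

21.9959 u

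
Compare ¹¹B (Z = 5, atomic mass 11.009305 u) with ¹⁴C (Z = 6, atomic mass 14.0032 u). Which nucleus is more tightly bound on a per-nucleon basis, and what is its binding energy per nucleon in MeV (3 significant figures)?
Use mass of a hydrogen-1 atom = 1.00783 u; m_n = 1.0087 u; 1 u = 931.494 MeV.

¹¹B: Σm = 5(1.00783) + 6(1.0087) = 11.09135 u; Δm = 0.082045 u; E_B = 76.424 MeV; E_B/A = 6.948 MeV
¹⁴C: Σm = 6(1.00783) + 8(1.0087) = 14.11658 u; Δm = 0.11338 u; E_B = 105.61 MeV; E_B/A = 7.544 MeV
¹⁴C has the higher binding energy per nucleon, so it is the more tightly bound nucleus.

¹⁴C; 7.54 MeV/nucleon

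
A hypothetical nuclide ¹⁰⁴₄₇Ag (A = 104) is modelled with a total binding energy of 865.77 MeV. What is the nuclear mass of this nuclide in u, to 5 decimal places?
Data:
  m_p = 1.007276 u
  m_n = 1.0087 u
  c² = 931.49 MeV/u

103.90843 u

Mass defect = 865.77 MeV / (931.49 MeV/u) = 0.9294464 u
Constituent mass = 47(1.007276) + 57(1.0087) = 104.837872 u
Nuclear mass = 104.837872 − 0.9294464 = 103.9084256 u ≈ 103.90843 u (to 5 decimal places)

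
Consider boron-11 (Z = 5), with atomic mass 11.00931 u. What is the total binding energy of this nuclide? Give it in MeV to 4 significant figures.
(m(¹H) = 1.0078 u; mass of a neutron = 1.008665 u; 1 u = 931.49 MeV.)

With 5 protons and 6 neutrons (A = 11):
Total constituent mass: 5 × 1.0078 + 6 × 1.008665 = 11.090990 u
The mass defect is 11.090990 − 11.00931 = 0.081680 u.
Binding energy = Δm·c² = 0.081680 × 931.49 MeV/u = 76.0841 MeV

76.08 MeV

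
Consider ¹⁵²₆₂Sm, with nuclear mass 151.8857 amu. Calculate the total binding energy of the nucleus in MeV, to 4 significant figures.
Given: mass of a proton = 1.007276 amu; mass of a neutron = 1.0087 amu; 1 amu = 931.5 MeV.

1256 MeV

Total constituent mass: 62 × 1.007276 + 90 × 1.0087 = 153.234112 amu
Mass defect Δm = 153.234112 − 151.8857 = 1.348412 amu
Binding energy = Δm·c² = 1.348412 × 931.5 MeV/amu = 1256.05 MeV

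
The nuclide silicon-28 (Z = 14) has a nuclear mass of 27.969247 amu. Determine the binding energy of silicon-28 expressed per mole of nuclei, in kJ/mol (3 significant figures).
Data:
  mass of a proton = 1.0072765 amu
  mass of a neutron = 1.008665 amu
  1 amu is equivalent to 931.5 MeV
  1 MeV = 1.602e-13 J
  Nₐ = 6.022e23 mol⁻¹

Total constituent mass: 14 × 1.0072765 + 14 × 1.008665 = 28.2231810 amu
Δm = 28.2231810 − 27.969247 = 0.2539340 amu
E_B = 0.2539340 × 931.5 = 236.540 MeV
Per nucleus in joules: 236.540 MeV × 1.602e-13 J/MeV = 3.7894e-11 J
Per mole: 3.7894e-11 J × 6.022e23 mol⁻¹ = 2.2820e+13 J/mol

2.28e+10 kJ/mol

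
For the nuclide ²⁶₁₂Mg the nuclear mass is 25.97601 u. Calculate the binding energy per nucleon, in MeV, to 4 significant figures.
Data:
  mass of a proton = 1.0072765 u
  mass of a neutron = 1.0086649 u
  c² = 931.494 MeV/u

8.334 MeV/nucleon

Σm = 12·m_p + 14·m_n = 12.0873180 + 14.1213086 = 26.2086266 u
Mass defect Δm = 26.2086266 − 25.97601 = 0.2326166 u
E_B = 0.2326166 × 931.494 = 216.681 MeV
BE/A = 216.681 MeV / 26 = 8.334 MeV/nucleon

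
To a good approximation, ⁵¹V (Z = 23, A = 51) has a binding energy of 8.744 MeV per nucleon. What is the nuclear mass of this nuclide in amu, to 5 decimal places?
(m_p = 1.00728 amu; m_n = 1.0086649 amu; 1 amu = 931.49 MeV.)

Total binding energy = 51 × 8.744 = 445.944 MeV
Mass defect = 445.944 MeV / (931.49 MeV/amu) = 0.4787427 amu
Constituent mass = 23(1.00728) + 28(1.0086649) = 51.4100572 amu
Nuclear mass = 51.4100572 − 0.4787427 = 50.9313145 amu ≈ 50.93131 amu (to 5 decimal places)

50.93131 amu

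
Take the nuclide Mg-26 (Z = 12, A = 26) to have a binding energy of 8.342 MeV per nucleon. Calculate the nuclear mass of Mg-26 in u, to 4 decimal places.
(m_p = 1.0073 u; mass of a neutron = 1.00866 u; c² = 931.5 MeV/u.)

25.9760 u

Total binding energy = 26 × 8.342 = 216.892 MeV
Mass defect = 216.892 MeV / (931.5 MeV/u) = 0.232842 u
Constituent mass = 12(1.0073) + 14(1.00866) = 26.20884 u
Nuclear mass = 26.20884 − 0.232842 = 25.975998 u ≈ 25.9760 u (to 4 decimal places)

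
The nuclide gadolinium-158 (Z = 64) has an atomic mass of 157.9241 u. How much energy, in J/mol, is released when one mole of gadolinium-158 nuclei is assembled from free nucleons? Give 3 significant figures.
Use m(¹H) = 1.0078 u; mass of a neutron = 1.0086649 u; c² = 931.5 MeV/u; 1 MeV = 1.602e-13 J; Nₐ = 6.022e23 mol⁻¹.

1.25e+14 J/mol

With 64 protons and 94 neutrons (A = 158):
Mass of separated nucleons = 64(1.0078) + 94(1.0086649) = 64.4992 + 94.8145006 = 159.3137006 u
The mass defect is 159.3137006 − 157.9241 = 1.3896006 u.
E_B = 1.3896006 × 931.5 = 1294.41 MeV
Per nucleus in joules: 1294.41 MeV × 1.602e-13 J/MeV = 2.0736e-10 J
Per mole: 2.0736e-10 J × 6.022e23 mol⁻¹ = 1.2487e+14 J/mol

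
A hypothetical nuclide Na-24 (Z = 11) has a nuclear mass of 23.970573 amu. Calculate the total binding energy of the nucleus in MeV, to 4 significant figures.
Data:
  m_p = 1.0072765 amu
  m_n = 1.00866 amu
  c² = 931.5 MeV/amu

206.8 MeV

Z = 11, so N = A − Z = 24 − 11 = 13.
Mass of separated nucleons = 11(1.0072765) + 13(1.00866) = 11.0800415 + 13.11258 = 24.1926215 amu
Mass defect Δm = 24.1926215 − 23.970573 = 0.2220485 amu
E_B = 0.2220485 × 931.5 = 206.838 MeV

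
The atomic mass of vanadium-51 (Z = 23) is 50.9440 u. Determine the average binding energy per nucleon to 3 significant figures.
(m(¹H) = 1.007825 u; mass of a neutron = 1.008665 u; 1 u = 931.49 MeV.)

Σm = 23·m(¹H) + 28·m_n = 23.179975 + 28.242620 = 51.422595 u
The mass defect is 51.422595 − 50.9440 = 0.478595 u.
Binding energy = Δm·c² = 0.478595 × 931.49 MeV/u = 445.806 MeV
BE/A = 445.806 MeV / 51 = 8.741 MeV/nucleon

8.74 MeV/nucleon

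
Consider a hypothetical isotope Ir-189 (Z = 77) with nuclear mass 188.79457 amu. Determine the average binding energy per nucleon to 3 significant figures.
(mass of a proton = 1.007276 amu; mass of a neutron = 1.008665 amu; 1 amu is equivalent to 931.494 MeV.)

Z = 77, so N = A − Z = 189 − 77 = 112.
Σm = 77·m_p + 112·m_n = 77.560252 + 112.970480 = 190.530732 amu
Δm = 190.530732 − 188.79457 = 1.736162 amu
Binding energy = Δm·c² = 1.736162 × 931.494 MeV/amu = 1617.22 MeV
Per nucleon: 1617.22 / 189 = 8.557 MeV

8.56 MeV/nucleon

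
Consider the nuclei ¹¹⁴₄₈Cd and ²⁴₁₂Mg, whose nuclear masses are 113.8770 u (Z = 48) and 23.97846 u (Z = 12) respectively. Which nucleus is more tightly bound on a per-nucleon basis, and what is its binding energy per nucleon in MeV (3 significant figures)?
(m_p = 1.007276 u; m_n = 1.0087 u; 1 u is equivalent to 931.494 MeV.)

¹¹⁴₄₈Cd: Σm = 48(1.007276) + 66(1.0087) = 114.923448 u; Δm = 1.046448 u; E_B = 974.76 MeV; E_B/A = 8.551 MeV
²⁴₁₂Mg: Σm = 12(1.007276) + 12(1.0087) = 24.191712 u; Δm = 0.213252 u; E_B = 198.64 MeV; E_B/A = 8.277 MeV
¹¹⁴₄₈Cd has the higher binding energy per nucleon, so it is the more tightly bound nucleus.

¹¹⁴₄₈Cd; 8.55 MeV/nucleon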